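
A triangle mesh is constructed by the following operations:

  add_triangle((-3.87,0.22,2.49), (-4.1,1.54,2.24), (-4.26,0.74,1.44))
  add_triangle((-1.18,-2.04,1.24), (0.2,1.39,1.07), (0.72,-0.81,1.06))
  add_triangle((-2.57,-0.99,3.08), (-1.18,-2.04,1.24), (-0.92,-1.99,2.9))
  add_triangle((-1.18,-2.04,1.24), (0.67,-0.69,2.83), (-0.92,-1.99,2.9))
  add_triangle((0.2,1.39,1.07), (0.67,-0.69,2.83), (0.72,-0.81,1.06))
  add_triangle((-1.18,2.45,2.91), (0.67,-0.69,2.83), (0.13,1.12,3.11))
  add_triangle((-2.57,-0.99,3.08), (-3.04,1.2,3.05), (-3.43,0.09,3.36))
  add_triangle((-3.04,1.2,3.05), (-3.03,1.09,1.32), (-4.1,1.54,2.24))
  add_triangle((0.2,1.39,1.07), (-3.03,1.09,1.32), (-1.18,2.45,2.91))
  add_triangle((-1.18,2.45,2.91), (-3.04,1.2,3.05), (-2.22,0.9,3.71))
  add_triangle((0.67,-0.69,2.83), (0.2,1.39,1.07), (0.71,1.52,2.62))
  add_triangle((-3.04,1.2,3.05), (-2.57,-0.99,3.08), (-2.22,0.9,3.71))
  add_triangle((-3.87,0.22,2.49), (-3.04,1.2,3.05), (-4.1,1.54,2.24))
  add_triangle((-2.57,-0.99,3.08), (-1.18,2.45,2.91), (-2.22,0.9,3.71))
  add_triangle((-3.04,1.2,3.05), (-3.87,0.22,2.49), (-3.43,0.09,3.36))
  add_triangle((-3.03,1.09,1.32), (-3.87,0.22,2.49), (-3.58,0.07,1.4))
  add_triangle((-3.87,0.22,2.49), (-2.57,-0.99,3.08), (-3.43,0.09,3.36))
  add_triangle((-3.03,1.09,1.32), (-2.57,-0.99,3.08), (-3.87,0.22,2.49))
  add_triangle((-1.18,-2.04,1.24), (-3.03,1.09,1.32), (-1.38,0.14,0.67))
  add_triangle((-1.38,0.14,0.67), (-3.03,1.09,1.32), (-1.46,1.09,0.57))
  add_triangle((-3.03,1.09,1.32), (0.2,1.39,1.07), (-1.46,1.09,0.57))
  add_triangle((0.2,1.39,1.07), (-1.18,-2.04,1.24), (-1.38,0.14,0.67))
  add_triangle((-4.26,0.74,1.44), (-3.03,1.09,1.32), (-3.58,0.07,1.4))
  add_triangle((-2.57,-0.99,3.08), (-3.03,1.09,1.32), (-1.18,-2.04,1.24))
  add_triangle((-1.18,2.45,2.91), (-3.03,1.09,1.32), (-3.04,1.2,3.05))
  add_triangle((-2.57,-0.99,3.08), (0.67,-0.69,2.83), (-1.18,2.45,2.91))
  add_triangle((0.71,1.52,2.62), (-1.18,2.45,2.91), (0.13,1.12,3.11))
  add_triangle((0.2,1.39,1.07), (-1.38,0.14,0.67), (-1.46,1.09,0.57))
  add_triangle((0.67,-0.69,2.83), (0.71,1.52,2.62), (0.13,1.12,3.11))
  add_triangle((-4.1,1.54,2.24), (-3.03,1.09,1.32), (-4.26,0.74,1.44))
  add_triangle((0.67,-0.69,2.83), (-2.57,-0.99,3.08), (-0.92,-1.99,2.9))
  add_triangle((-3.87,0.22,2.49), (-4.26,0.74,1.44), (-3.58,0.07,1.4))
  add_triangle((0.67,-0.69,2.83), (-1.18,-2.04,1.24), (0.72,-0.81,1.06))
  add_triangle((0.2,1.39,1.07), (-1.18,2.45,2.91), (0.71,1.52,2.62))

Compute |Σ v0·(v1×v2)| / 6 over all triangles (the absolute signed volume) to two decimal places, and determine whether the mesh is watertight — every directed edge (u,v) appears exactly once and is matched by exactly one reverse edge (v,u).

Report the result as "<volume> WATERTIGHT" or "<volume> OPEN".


21.32 WATERTIGHT

Per-triangle v0·(v1×v2)/6:
  t1: +0.9688
  t2: -0.8904
  t3: +1.3427
  t4: +0.4251
  t5: +0.3514
  t6: +0.7522
  t7: +0.4037
  t8: -0.0323
  t9: +0.5853
  t10: +1.4699
  t11: -0.1242
  t12: +1.5118
  t13: +1.1859
  t14: -0.1811
  t15: +0.8381
  t16: -0.5890
  t17: +0.7484
  t18: -0.3831
  t19: +0.0450
  t20: -0.0077
  t21: +0.3788
  t22: -0.7961
  t23: -0.1919
  t24: +1.7380
  t25: +1.6364
  t26: +5.1273
  t27: +0.8253
  t28: -0.2979
  t29: +0.6968
  t30: +0.1680
  t31: +1.8153
  t32: +0.4021
  t33: +0.7678
  t34: +0.6313
Σ = +21.3217 → |volume| = 21.32

Directed edges: 102 total, each appears once with its reverse present → watertight.


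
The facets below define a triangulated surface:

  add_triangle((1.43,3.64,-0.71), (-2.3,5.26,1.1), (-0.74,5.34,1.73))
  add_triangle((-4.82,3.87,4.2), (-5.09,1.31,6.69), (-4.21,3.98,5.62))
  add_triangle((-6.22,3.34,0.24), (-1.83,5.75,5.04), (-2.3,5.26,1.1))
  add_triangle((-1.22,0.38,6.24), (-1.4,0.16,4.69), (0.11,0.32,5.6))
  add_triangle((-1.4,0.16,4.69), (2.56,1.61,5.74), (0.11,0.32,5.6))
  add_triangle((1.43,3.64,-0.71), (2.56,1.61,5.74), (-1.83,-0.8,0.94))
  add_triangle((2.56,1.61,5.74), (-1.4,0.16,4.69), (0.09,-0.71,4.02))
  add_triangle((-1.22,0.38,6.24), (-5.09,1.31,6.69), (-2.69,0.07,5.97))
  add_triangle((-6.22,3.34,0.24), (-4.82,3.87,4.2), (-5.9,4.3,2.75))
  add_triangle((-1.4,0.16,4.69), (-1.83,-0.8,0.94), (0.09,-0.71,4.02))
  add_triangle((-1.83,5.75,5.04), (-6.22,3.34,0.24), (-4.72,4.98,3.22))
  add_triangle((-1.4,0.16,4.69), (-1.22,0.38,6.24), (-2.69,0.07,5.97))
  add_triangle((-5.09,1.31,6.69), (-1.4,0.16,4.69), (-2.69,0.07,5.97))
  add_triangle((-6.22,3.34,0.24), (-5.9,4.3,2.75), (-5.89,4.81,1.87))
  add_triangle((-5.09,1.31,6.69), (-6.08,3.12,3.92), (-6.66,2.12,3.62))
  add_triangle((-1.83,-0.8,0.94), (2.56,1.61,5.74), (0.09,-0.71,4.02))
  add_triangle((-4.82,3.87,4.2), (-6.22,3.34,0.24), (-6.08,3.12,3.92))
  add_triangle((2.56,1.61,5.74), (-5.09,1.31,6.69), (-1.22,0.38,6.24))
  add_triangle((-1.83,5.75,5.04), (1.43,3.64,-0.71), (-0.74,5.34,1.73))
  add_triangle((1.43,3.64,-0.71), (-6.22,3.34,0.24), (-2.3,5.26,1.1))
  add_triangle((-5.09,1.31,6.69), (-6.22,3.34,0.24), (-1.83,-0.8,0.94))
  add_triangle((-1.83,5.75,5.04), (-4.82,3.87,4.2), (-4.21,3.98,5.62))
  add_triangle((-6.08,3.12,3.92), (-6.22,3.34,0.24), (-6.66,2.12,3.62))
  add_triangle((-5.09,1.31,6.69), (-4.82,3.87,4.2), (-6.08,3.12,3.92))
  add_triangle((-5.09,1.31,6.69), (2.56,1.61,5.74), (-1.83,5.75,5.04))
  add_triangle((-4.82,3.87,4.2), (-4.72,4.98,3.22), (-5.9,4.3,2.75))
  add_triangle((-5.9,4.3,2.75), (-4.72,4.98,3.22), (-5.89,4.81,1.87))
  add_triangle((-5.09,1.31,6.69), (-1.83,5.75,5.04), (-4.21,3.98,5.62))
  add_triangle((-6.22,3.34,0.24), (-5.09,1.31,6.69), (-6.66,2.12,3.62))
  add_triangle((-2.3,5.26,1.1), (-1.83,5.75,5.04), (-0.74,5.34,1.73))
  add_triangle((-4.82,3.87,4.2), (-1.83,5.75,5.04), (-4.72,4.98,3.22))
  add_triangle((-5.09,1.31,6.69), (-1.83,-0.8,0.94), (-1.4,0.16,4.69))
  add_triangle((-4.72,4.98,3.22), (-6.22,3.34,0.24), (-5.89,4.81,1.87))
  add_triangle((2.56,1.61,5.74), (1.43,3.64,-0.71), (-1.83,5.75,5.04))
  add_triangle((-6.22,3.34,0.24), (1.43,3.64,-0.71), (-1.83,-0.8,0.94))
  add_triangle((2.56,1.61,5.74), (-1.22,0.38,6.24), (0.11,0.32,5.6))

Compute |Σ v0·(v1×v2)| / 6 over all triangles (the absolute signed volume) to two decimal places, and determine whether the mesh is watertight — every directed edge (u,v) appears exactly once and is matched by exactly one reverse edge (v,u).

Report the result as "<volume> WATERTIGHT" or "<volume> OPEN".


Per-triangle v0·(v1×v2)/6:
  t1: +3.6817
  t2: +5.4396
  t3: +15.7372
  t4: +0.1680
  t5: -1.5387
  t6: -6.4836
  t7: +4.2558
  t8: +2.5841
  t9: +1.3582
  t10: +1.8650
  t11: +2.4155
  t12: +0.0515
  t13: -1.0909
  t14: +2.3797
  t15: +5.3708
  t16: -2.2212
  t17: +5.4997
  t18: +8.4142
  t19: +3.7327
  t20: +7.3532
  t21: +10.7177
  t22: +5.0509
  t23: +5.0588
  t24: +6.2646
  t25: +35.7030
  t26: +2.5999
  t27: +1.8444
  t28: +6.0862
  t29: -4.8414
  t30: +4.9980
  t31: +6.3649
  t32: +3.3218
  t33: -1.0229
  t34: +22.2228
  t35: -2.7625
  t36: +1.6599
Σ = +162.2386 → |volume| = 162.24

Directed edges: 108 total, each appears once with its reverse present → watertight.

162.24 WATERTIGHT


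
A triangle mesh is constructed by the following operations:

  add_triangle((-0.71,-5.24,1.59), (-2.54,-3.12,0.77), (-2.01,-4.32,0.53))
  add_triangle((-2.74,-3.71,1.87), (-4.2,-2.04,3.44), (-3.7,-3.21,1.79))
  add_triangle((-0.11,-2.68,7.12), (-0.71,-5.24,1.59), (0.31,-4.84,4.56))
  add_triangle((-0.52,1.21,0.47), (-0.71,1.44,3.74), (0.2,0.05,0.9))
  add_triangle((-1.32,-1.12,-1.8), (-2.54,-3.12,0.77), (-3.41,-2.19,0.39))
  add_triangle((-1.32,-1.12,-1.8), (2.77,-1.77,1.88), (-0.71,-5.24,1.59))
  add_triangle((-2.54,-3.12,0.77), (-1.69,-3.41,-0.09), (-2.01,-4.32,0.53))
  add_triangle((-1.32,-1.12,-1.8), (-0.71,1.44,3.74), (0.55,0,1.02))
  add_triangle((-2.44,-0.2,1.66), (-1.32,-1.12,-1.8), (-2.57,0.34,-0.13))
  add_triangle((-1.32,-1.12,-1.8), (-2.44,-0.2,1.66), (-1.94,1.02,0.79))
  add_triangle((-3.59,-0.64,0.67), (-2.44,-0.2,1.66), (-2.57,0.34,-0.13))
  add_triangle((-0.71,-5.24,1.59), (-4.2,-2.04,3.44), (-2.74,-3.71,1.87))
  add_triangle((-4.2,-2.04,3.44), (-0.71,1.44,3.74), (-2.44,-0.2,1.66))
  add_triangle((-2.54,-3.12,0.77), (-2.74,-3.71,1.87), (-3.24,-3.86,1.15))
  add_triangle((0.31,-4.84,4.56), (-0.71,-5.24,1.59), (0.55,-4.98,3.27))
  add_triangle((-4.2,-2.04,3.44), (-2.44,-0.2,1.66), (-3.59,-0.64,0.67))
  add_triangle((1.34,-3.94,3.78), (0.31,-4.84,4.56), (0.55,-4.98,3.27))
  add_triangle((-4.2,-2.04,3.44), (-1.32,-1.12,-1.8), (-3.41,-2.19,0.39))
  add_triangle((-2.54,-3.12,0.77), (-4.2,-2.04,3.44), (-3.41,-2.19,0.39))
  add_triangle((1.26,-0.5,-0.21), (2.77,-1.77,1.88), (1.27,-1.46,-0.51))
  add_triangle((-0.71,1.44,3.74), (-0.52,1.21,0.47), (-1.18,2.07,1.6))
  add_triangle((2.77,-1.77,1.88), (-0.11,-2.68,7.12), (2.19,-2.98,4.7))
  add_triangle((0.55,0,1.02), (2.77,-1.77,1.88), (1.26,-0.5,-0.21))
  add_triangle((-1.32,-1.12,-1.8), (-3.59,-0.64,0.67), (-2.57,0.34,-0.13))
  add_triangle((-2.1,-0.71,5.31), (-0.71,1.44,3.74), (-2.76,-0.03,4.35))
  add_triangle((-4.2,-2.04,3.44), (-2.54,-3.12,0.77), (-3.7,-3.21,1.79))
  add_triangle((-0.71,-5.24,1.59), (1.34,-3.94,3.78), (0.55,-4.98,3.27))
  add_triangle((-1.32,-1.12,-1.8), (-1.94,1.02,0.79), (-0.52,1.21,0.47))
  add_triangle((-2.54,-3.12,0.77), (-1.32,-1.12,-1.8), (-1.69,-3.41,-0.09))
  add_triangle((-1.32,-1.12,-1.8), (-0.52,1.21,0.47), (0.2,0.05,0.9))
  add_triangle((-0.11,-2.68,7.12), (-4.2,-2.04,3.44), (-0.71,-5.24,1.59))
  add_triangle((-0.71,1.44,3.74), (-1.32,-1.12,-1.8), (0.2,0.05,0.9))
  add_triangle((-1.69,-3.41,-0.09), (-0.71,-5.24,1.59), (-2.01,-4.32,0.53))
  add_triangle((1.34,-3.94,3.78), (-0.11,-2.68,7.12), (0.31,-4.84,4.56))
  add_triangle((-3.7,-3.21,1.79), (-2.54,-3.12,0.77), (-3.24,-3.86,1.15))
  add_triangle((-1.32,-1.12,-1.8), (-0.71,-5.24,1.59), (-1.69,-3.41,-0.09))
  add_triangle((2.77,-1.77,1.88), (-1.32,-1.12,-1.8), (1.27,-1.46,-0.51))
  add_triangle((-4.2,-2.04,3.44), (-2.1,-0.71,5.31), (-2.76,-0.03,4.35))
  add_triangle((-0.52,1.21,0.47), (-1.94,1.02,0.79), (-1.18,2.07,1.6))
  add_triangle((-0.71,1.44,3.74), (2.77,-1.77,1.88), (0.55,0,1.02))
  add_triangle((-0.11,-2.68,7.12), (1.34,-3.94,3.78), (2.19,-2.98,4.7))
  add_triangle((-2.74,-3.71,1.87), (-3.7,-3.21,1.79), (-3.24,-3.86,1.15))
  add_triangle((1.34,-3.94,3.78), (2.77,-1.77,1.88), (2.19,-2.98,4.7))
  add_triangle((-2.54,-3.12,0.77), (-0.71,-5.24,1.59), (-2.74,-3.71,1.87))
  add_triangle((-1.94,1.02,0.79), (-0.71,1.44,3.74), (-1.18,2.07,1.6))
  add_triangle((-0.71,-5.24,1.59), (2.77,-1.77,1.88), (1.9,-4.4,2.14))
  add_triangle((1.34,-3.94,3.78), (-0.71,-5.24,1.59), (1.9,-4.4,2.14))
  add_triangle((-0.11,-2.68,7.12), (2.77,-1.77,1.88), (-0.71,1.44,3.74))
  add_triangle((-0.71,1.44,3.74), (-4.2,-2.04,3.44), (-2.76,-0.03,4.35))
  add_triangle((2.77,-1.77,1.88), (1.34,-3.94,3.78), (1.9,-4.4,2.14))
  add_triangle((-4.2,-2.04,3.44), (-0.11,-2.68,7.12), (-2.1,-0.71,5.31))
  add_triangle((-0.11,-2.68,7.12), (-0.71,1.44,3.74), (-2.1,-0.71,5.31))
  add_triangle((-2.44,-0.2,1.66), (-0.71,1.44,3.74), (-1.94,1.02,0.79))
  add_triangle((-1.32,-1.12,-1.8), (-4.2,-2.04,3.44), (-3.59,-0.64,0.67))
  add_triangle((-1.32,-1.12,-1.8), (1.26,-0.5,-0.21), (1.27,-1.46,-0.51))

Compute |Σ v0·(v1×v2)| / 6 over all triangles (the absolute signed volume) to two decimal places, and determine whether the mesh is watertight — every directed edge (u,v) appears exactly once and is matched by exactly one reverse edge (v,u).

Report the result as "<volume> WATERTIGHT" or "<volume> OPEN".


112.06 OPEN

Per-triangle v0·(v1×v2)/6:
  t1: +1.2240
  t2: +1.6958
  t3: +4.6362
  t4: +0.1583
  t5: +1.7249
  t6: +4.2546
  t7: +0.4272
  t8: -0.6047
  t9: -1.3771
  t10: +1.5116
  t11: +0.6610
  t12: +2.9617
  t13: +2.6010
  t14: +0.0772
  t15: +1.8231
  t16: +1.3041
  t17: +1.2602
  t18: +0.2709
  t19: +2.6833
  t20: +0.5122
  t21: +0.1716
  t22: +1.1696
  t23: +0.2639
  t24: +1.3000
  t25: +2.1605
  t26: -0.3420
  t27: +0.1140
  t28: +0.5564
  t29: +1.3704
  t30: -0.2589
  t31: +22.2345
  t32: +0.4058
  t33: +0.5620
  t34: +4.0470
  t35: +0.0609
  t36: +1.1473
  t37: +0.9729
  t38: +2.8401
  t39: +0.2180
  t40: +0.3905
  t41: +4.7492
  t42: +0.6953
  t43: +2.4805
  t44: +1.7215
  t45: +1.2313
  t46: -0.8119
  t47: +4.3169
  t48: +8.6367
  t49: -0.2871
  t50: +3.0113
  t51: +8.1261
  t52: +5.8220
  t53: +1.8844
  t54: +2.9870
  t55: +0.3026
Σ = +112.0559 → |volume| = 112.06

Directed edges: 165 total; 3 unmatched, e.g. (0.55,0,1.02)→(-1.32,-1.12,-1.8) → open.


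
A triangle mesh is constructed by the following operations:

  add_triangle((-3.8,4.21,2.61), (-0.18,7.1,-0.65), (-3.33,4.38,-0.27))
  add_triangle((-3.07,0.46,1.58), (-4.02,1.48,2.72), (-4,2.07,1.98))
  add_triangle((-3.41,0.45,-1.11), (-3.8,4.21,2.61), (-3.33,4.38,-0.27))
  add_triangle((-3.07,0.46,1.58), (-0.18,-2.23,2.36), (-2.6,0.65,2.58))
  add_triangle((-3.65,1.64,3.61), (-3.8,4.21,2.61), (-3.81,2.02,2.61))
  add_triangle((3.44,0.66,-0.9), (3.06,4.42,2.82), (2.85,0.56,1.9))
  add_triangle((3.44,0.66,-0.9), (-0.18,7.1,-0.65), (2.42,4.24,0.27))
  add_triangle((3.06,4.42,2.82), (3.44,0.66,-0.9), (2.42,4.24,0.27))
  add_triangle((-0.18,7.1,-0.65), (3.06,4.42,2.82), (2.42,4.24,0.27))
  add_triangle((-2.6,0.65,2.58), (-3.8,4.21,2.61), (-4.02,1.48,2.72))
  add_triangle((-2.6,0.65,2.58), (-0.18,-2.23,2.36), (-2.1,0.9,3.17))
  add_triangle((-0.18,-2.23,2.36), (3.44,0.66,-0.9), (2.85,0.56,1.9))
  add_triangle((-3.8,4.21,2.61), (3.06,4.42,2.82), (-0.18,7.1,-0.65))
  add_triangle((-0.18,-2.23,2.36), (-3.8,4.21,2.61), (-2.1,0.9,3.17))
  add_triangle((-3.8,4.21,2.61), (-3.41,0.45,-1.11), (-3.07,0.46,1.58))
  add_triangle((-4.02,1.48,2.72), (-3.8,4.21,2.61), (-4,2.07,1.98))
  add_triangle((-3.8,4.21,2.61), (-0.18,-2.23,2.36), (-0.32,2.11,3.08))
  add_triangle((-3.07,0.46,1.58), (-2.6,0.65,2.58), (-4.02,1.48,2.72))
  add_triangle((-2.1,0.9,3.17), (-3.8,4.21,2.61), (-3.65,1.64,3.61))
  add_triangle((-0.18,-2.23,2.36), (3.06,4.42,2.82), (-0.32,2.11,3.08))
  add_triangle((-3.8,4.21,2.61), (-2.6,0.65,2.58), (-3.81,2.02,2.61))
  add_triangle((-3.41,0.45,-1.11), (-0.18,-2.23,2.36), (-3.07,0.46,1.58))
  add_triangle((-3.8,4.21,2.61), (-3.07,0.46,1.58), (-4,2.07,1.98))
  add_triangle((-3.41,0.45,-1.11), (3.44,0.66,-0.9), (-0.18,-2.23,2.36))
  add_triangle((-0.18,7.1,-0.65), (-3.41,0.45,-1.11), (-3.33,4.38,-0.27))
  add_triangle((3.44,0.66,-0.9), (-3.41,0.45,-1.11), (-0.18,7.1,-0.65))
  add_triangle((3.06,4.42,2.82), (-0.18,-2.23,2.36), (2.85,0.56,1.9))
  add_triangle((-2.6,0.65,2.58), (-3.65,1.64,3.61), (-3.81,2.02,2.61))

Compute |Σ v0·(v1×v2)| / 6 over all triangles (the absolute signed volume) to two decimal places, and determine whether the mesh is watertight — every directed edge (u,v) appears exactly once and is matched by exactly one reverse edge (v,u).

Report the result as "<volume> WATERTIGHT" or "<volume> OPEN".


Per-triangle v0·(v1×v2)/6:
  t1: +10.8374
  t2: +0.5252
  t3: +6.8999
  t4: +1.7363
  t5: +1.5481
  t6: +5.7865
  t7: +5.2033
  t8: +5.8529
  t9: +7.1740
  t10: +1.5539
  t11: +1.4252
  t12: +3.3477
  t13: +25.3365
  t14: -0.6376
  t15: +5.3164
  t16: +1.3838
  t17: +6.8872
  t18: +0.4709
  t19: +1.6336
  t20: +6.7043
  t21: -1.1168
  t22: +3.3792
  t23: -0.6388
  t24: +1.0559
  t25: +4.5980
  t26: +7.7484
  t27: +5.3116
  t28: +0.3635
Σ = +119.6864 → |volume| = 119.69

Directed edges: 84 total; 6 unmatched, e.g. (-2.1,0.9,3.17)→(-2.6,0.65,2.58) → open.

119.69 OPEN


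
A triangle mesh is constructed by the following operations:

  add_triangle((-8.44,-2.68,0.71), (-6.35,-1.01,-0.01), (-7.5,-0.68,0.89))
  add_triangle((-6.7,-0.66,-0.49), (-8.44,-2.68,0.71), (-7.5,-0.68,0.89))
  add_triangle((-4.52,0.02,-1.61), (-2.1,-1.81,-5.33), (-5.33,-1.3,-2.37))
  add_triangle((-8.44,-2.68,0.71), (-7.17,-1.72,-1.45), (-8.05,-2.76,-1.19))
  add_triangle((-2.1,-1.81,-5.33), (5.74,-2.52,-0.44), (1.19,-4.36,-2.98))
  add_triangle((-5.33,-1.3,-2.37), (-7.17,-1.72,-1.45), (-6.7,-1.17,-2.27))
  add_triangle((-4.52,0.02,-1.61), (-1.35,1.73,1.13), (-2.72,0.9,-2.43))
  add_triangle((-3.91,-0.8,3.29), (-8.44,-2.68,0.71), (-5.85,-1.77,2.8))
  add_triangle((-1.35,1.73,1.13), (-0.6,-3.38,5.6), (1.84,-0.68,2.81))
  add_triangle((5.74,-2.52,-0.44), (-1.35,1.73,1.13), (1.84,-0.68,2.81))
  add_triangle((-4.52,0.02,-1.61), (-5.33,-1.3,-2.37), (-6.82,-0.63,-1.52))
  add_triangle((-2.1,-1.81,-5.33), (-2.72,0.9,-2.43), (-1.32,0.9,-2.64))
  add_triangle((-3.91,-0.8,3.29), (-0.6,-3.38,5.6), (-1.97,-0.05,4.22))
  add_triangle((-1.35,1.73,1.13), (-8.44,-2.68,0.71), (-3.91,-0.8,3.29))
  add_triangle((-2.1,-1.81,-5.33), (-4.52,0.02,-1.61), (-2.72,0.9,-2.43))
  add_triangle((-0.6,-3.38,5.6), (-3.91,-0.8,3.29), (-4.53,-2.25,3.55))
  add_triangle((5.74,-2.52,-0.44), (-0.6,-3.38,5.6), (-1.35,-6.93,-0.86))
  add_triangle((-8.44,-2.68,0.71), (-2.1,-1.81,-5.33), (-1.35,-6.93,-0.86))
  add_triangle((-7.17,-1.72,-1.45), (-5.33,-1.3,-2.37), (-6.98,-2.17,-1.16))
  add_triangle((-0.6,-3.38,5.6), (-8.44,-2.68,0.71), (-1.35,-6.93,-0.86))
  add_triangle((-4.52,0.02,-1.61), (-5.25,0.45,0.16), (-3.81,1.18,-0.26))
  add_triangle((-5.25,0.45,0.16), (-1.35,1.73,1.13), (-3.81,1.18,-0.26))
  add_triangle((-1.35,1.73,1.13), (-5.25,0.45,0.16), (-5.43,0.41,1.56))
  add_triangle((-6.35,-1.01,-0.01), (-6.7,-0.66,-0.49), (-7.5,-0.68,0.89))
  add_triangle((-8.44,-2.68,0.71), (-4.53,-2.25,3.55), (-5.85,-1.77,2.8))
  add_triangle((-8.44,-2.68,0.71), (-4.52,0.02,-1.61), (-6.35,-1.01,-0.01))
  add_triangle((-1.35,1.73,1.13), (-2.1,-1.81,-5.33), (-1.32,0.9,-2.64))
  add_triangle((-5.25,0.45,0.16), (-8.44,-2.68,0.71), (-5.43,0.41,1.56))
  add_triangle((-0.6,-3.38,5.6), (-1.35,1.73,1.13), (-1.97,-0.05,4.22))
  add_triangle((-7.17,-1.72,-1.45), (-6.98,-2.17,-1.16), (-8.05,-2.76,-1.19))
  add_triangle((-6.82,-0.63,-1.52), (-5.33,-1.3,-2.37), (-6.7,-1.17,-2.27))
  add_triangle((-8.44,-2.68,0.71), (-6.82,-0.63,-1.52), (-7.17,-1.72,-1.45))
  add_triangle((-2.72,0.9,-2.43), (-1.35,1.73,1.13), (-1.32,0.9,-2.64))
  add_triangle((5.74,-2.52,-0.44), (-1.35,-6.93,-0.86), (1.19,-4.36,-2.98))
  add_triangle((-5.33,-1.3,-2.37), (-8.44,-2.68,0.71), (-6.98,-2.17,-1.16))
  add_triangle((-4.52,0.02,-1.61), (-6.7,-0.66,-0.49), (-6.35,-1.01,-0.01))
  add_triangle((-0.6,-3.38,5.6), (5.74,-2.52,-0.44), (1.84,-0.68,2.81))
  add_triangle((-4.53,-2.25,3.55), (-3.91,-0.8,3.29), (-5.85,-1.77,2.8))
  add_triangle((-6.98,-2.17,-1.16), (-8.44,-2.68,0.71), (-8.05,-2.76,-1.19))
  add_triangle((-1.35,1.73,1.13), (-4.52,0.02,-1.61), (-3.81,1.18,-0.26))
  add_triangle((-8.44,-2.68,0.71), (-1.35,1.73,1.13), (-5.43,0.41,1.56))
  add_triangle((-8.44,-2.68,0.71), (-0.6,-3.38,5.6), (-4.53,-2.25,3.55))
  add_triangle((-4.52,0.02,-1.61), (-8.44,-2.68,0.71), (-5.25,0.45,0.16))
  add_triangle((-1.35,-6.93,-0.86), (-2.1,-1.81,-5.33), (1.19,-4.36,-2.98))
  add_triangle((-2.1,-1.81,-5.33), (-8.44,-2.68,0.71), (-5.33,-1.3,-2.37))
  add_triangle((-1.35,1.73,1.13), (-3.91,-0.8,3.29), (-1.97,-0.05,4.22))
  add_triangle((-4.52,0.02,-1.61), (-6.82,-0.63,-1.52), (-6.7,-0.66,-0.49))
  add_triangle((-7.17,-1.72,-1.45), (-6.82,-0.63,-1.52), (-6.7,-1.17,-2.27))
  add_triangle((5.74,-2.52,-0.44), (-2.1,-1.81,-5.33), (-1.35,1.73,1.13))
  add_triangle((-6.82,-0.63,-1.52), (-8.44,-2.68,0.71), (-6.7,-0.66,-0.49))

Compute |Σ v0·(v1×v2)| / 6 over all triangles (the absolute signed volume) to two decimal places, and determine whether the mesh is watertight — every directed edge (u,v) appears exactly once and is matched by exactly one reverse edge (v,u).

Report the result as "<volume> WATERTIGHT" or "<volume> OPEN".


Per-triangle v0·(v1×v2)/6:
  t1: -1.6692
  t2: +3.0566
  t3: +3.9225
  t4: +2.0510
  t5: +12.6088
  t6: +0.6985
  t7: +2.9753
  t8: +1.0687
  t9: +5.9854
  t10: +3.0853
  t11: +1.1411
  t12: +2.3840
  t13: +6.6113
  t14: +8.3601
  t15: +5.0676
  t16: +4.9488
  t17: +43.3288
  t18: +48.7939
  t19: +0.7716
  t20: +55.1195
  t21: +1.4261
  t22: +1.3444
  t23: +2.0226
  t24: -0.6474
  t25: +3.0251
  t26: -1.7034
  t27: -2.5303
  t28: +4.1309
  t29: +0.5529
  t30: +0.0102
  t31: +0.0274
  t32: +2.7953
  t33: +1.3404
  t34: +17.2525
  t35: -0.7806
  t36: -0.3132
  t37: +10.9650
  t38: +1.7323
  t39: -0.6228
  t40: +0.0134
  t41: -0.2985
  t42: +7.8821
  t43: +5.3504
  t44: +16.9478
  t45: +7.5722
  t46: +3.3514
  t47: +0.4708
  t48: +1.0265
  t49: +3.2915
  t50: +2.0461
Σ = +297.9905 → |volume| = 297.99

Directed edges: 150 total, each appears once with its reverse present → watertight.

297.99 WATERTIGHT


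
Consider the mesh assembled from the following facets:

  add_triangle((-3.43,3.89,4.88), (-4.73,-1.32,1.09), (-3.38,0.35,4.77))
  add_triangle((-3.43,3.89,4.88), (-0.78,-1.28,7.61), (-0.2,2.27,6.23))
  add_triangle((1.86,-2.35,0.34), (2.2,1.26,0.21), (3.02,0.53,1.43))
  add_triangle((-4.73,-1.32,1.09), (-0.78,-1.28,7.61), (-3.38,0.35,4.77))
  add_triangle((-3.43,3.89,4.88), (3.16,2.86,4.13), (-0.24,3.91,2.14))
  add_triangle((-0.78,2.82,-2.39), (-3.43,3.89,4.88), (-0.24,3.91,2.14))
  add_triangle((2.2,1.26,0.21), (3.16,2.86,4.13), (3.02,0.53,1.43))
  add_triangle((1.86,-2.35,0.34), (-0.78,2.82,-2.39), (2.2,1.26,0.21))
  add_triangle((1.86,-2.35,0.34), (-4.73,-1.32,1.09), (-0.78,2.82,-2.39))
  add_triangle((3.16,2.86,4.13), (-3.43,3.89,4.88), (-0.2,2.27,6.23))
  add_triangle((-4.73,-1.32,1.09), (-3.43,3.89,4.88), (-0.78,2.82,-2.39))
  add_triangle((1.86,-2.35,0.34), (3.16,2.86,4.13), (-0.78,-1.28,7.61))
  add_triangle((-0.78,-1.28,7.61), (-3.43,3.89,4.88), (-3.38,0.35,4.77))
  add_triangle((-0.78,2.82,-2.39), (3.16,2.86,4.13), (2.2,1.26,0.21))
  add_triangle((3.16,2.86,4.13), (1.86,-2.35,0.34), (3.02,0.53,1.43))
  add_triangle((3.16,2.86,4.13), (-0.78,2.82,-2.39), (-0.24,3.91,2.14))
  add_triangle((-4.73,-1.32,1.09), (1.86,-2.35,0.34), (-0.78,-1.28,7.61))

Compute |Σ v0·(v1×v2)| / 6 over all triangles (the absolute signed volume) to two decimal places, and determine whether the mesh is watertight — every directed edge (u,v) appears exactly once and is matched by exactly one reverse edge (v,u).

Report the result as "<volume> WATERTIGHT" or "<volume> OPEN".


163.18 OPEN

Per-triangle v0·(v1×v2)/6:
  t1: +11.0815
  t2: +14.9495
  t3: +1.3583
  t4: +10.9177
  t5: +11.3132
  t6: +9.2680
  t7: +2.1236
  t8: +2.7051
  t9: +3.9716
  t10: +11.8261
  t11: +19.6129
  t12: +18.9634
  t13: +12.9920
  t14: +5.4773
  t15: +2.9205
  t16: +7.5356
  t17: +16.1619
Σ = +163.1781 → |volume| = 163.18

Directed edges: 51 total; 3 unmatched, e.g. (-0.78,-1.28,7.61)→(-0.2,2.27,6.23) → open.


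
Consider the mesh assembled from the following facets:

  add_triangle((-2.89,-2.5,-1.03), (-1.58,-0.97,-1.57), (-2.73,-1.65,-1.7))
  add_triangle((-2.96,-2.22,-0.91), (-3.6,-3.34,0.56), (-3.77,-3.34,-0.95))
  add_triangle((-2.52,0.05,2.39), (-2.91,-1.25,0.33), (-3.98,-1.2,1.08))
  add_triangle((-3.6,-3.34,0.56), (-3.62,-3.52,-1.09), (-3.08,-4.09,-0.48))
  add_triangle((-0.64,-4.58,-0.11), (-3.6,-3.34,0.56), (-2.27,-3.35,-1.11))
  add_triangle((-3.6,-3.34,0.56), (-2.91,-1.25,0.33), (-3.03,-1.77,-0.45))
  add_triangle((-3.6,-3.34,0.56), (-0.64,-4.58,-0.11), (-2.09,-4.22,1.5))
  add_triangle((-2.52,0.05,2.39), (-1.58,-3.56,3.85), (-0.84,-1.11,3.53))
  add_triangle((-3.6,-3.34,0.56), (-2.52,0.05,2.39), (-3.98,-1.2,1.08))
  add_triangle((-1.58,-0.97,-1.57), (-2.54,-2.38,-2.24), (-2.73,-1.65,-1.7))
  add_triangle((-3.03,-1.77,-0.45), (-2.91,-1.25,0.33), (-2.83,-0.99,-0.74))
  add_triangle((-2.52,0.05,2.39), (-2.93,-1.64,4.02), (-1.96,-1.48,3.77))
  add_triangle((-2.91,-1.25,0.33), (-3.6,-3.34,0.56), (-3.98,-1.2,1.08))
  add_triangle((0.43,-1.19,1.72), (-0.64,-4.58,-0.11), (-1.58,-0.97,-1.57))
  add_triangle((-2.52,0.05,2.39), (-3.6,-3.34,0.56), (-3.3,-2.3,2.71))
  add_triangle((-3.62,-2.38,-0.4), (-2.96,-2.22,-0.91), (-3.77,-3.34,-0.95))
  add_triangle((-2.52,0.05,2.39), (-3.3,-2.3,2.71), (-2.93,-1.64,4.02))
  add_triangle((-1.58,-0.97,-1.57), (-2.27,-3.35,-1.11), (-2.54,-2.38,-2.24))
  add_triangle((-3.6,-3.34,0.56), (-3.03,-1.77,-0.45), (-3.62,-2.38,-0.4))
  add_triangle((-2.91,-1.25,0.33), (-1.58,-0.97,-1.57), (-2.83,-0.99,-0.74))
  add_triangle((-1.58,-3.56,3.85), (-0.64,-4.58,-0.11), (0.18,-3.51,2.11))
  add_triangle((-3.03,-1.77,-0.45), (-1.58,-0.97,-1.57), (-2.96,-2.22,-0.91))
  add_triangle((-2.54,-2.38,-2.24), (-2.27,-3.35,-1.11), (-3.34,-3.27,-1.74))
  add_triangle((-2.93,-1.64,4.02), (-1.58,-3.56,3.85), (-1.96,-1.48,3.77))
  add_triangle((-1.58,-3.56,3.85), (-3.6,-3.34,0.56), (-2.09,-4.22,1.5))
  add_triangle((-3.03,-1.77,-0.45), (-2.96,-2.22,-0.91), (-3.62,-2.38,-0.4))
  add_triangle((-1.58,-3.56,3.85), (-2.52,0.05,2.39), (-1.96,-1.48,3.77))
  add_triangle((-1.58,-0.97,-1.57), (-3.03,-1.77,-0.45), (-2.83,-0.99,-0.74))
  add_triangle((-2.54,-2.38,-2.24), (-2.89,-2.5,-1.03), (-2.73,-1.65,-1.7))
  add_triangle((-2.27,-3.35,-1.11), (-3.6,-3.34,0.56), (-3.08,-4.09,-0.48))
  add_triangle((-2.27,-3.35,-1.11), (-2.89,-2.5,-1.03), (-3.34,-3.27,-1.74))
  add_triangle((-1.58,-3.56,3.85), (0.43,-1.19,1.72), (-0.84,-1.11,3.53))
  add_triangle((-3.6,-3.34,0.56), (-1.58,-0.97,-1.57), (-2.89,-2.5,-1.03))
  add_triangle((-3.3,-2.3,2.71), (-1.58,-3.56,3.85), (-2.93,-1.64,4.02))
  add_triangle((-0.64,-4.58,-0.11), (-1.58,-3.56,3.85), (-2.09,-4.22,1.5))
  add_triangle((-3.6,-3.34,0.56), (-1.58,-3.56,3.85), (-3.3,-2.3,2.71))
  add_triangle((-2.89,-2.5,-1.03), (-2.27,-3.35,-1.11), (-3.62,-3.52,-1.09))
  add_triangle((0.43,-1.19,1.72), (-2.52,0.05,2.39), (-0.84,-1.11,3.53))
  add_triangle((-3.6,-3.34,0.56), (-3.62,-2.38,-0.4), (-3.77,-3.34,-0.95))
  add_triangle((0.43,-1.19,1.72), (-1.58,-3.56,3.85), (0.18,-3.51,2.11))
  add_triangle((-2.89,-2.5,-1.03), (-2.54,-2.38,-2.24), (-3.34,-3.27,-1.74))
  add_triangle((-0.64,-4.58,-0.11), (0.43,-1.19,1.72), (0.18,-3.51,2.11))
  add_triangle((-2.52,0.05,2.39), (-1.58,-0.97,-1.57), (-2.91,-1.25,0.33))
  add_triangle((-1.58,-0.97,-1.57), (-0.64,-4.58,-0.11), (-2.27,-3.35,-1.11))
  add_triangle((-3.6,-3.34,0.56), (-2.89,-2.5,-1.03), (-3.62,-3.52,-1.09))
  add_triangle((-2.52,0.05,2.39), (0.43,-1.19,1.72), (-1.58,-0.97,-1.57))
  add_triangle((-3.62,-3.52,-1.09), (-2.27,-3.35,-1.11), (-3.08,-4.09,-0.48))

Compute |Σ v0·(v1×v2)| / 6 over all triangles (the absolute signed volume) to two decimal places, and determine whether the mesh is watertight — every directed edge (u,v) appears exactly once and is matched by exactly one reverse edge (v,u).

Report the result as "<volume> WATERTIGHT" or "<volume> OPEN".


40.39 OPEN

Per-triangle v0·(v1×v2)/6:
  t1: -0.2062
  t2: -0.3554
  t3: -0.1748
  t4: +1.1295
  t5: +3.3430
  t6: +0.7248
  t7: +3.0968
  t8: +3.0101
  t9: +2.3277
  t10: +0.2208
  t11: +0.3279
  t12: +0.5713
  t13: +0.5844
  t14: -1.2240
  t15: +2.2343
  t16: +0.2148
  t17: +1.5325
  t18: -0.1013
  t19: +0.0607
  t20: -0.3413
  t21: +3.8274
  t22: +0.3199
  t23: +0.5711
  t24: +1.0977
  t25: +3.4564
  t26: +0.0971
  t27: -1.3826
  t28: +0.4548
  t29: +0.5215
  t30: -0.3661
  t31: +0.3118
  t32: +1.4136
  t33: +0.2427
  t34: +2.7470
  t35: +3.1838
  t36: +4.4072
  t37: +0.1900
  t38: -0.3494
  t39: +0.8110
  t40: +1.4050
  t41: +0.1964
  t42: +0.1038
  t43: +0.6634
  t44: +0.9922
  t45: +0.3231
  t46: -2.4175
  t47: +0.5902
Σ = +40.3872 → |volume| = 40.39

Directed edges: 141 total; 3 unmatched, e.g. (-2.96,-2.22,-0.91)→(-3.6,-3.34,0.56) → open.


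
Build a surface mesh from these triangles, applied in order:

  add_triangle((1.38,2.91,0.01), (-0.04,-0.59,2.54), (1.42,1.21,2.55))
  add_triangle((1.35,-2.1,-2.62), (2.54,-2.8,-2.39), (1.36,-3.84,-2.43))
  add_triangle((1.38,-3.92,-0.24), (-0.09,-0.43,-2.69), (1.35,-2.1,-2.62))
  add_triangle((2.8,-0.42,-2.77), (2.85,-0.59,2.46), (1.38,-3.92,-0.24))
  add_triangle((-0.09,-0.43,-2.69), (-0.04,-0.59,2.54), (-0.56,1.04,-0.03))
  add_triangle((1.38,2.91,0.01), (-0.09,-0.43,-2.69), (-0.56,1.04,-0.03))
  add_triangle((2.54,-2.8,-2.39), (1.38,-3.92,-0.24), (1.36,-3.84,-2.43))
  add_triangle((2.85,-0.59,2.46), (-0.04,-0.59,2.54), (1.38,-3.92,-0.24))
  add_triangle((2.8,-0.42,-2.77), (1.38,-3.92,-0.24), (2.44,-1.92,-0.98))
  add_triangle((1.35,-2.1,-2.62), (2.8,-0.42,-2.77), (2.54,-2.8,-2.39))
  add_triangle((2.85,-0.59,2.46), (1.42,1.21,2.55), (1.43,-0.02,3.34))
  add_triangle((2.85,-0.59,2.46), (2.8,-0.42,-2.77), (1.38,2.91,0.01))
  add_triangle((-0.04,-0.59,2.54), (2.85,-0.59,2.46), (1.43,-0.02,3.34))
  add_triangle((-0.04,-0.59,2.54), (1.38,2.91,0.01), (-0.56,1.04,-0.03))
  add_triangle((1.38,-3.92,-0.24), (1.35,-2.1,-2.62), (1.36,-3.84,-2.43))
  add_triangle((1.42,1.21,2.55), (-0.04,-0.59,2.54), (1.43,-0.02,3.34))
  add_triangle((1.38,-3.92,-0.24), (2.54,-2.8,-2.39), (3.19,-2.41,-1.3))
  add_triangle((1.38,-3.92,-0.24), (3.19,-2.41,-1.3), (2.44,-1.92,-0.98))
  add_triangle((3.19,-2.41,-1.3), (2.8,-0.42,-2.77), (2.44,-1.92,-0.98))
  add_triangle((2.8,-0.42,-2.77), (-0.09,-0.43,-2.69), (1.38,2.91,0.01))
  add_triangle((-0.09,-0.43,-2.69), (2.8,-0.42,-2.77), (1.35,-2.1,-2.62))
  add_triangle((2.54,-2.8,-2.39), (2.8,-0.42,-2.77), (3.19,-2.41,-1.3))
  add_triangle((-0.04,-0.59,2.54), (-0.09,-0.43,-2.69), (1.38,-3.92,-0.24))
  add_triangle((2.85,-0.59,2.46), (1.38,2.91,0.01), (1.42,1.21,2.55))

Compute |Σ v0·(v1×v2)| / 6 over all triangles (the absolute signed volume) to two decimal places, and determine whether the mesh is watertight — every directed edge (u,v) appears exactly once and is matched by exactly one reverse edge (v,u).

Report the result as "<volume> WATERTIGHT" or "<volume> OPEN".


Per-triangle v0·(v1×v2)/6:
  t1: +0.7472
  t2: +1.0396
  t3: +1.4557
  t4: +9.0626
  t5: +0.3082
  t6: +1.3752
  t7: +2.2170
  t8: +4.8511
  t9: -1.6685
  t10: +1.5587
  t11: +1.3306
  t12: +7.7838
  t13: +0.9360
  t14: +1.2946
  t15: -0.8625
  t16: +0.6640
  t17: +2.2238
  t18: +0.0088
  t19: -0.0534
  t20: +3.7578
  t21: +2.1950
  t22: +1.9843
  t23: +0.8373
  t24: +2.8540
Σ = +45.9008 → |volume| = 45.90

Directed edges: 72 total, each appears once with its reverse present → watertight.

45.90 WATERTIGHT


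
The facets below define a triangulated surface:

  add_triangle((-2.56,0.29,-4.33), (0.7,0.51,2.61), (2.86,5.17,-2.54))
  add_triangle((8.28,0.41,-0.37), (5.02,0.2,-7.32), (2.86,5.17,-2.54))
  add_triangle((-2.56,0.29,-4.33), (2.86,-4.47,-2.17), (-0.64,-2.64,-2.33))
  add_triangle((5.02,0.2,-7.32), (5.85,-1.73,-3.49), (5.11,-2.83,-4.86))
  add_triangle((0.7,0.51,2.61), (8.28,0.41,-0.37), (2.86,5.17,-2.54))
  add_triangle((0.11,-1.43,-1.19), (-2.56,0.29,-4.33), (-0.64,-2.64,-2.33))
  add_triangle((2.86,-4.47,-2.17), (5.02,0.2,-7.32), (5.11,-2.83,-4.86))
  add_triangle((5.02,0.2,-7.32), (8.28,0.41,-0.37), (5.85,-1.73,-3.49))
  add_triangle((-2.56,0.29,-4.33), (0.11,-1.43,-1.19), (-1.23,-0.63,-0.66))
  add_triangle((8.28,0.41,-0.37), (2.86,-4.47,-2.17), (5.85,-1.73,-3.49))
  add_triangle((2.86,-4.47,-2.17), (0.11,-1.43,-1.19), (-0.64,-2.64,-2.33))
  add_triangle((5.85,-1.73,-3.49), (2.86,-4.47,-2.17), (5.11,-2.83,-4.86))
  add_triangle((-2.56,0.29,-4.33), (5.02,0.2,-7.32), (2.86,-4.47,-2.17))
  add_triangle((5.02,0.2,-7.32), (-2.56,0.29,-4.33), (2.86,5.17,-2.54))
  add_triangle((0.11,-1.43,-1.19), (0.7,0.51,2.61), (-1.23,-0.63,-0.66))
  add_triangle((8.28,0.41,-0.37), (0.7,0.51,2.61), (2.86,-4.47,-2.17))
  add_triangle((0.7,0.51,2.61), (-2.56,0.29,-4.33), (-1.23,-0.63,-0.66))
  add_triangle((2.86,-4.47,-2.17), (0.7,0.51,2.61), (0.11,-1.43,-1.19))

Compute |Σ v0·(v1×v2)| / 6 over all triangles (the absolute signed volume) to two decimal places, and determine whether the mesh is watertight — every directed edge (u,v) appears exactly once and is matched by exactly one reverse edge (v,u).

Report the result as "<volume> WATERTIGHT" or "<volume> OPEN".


217.15 WATERTIGHT

Per-triangle v0·(v1×v2)/6:
  t1: +5.1977
  t2: +49.3998
  t3: +5.9031
  t4: +8.5368
  t5: +19.9106
  t6: -0.8380
  t7: +4.8609
  t8: +19.5603
  t9: +1.3108
  t10: +14.8549
  t11: -0.2316
  t12: +5.8047
  t13: +30.2671
  t14: +34.6427
  t15: +0.6420
  t16: +15.4696
  t17: +0.8252
  t18: +1.0376
Σ = +217.1541 → |volume| = 217.15

Directed edges: 54 total, each appears once with its reverse present → watertight.


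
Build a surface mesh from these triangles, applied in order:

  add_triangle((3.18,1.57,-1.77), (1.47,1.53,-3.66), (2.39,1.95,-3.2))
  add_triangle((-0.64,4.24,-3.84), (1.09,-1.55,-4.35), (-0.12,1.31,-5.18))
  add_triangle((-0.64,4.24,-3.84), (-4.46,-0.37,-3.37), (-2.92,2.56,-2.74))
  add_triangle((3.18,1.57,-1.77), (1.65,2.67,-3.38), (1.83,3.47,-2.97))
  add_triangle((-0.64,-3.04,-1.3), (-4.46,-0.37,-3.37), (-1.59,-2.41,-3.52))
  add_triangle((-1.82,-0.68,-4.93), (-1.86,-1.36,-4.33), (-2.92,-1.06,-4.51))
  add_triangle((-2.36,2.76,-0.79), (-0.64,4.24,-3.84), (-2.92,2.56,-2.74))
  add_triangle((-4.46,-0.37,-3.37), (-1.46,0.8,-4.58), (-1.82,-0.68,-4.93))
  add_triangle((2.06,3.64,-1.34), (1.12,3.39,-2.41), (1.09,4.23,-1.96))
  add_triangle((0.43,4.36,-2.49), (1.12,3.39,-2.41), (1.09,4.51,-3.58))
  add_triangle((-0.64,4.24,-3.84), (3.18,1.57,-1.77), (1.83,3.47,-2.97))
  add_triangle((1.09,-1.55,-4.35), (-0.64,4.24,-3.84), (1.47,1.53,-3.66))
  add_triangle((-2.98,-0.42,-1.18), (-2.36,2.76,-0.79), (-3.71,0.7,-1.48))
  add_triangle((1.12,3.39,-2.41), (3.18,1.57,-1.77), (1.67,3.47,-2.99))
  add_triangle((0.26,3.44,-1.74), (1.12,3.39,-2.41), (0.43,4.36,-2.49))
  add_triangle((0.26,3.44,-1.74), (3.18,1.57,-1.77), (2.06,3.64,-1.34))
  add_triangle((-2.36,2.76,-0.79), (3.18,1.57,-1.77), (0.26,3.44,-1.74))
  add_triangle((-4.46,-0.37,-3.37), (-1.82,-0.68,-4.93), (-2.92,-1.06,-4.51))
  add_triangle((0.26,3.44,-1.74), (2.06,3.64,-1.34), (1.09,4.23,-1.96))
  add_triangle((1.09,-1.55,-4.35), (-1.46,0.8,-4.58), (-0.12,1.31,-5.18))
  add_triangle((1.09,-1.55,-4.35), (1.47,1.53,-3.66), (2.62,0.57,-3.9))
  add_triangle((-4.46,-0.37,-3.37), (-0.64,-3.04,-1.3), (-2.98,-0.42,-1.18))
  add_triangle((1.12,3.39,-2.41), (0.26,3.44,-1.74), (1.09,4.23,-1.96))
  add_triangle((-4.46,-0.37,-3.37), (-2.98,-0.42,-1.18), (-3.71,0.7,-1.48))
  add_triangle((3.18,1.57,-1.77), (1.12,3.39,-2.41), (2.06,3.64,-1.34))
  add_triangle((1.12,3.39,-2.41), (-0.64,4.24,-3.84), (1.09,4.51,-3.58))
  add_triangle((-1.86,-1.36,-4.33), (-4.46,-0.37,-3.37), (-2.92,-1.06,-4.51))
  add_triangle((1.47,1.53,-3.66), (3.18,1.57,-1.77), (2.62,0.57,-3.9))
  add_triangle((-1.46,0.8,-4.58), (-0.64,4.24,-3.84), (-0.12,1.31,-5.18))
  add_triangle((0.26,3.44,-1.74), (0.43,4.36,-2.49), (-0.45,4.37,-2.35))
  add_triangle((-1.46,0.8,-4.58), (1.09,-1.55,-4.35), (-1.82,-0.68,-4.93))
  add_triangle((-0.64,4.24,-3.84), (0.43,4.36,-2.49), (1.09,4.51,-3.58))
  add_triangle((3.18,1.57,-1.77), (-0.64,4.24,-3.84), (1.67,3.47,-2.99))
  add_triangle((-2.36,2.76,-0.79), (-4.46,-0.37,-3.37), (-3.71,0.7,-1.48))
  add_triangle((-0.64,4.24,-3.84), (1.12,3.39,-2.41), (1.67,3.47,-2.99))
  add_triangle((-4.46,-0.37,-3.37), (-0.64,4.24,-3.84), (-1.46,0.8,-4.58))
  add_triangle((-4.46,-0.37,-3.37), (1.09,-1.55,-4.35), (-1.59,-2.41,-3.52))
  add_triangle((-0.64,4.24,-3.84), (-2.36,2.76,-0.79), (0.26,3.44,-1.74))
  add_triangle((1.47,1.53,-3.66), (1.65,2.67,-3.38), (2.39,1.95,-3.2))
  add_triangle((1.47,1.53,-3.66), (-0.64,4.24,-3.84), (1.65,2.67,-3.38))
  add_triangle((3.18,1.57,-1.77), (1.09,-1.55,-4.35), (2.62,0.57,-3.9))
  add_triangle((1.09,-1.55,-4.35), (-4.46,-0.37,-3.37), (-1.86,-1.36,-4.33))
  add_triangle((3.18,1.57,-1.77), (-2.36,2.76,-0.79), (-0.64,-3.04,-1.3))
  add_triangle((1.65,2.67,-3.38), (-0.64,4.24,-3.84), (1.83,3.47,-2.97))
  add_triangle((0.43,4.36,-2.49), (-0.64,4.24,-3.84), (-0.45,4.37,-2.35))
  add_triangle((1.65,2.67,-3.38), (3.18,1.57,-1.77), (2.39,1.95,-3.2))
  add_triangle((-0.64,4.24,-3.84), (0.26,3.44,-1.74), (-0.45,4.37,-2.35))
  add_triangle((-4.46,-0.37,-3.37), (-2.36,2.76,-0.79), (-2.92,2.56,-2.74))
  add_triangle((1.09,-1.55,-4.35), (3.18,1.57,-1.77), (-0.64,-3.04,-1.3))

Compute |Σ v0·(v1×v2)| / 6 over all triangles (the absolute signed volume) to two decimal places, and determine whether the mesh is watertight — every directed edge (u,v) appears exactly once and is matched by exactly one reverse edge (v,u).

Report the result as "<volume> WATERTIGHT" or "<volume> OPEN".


Per-triangle v0·(v1×v2)/6:
  t1: +0.3628
  t2: +2.0998
  t3: +5.2885
  t4: +1.4295
  t5: +3.7654
  t6: +0.6925
  t7: +3.6398
  t8: +3.8012
  t9: +0.7241
  t10: +0.3512
  t11: -0.9959
  t12: +5.5402
  t13: +0.1046
  t14: +0.5932
  t15: +0.1009
  t16: -1.8783
  t17: -0.3734
  t18: +1.2550
  t19: +0.0375
  t20: +3.4659
  t21: +2.5899
  t22: +2.4843
  t23: +0.3960
  t24: +0.9728
  t25: +2.1929
  t26: -0.2444
  t27: +0.2868
  t28: +2.1305
  t29: +3.9913
  t30: +0.1354
  t31: +3.3516
  t32: +1.4373
  t33: +0.9082
  t34: +2.1634
  t35: +0.8475
  t36: +8.7971
  t37: +5.9337
  t38: +2.8304
  t39: +0.7379
  t40: +2.1434
  t41: +1.2668
  t42: -1.0706
  t43: -6.4825
  t44: +1.8504
  t45: +1.0202
  t46: +0.8340
  t47: -0.6816
  t48: +3.2414
  t49: +3.5714
Σ = +77.6399 → |volume| = 77.64

Directed edges: 147 total; 9 unmatched, e.g. (-1.59,-2.41,-3.52)→(-0.64,-3.04,-1.3) → open.

77.64 OPEN


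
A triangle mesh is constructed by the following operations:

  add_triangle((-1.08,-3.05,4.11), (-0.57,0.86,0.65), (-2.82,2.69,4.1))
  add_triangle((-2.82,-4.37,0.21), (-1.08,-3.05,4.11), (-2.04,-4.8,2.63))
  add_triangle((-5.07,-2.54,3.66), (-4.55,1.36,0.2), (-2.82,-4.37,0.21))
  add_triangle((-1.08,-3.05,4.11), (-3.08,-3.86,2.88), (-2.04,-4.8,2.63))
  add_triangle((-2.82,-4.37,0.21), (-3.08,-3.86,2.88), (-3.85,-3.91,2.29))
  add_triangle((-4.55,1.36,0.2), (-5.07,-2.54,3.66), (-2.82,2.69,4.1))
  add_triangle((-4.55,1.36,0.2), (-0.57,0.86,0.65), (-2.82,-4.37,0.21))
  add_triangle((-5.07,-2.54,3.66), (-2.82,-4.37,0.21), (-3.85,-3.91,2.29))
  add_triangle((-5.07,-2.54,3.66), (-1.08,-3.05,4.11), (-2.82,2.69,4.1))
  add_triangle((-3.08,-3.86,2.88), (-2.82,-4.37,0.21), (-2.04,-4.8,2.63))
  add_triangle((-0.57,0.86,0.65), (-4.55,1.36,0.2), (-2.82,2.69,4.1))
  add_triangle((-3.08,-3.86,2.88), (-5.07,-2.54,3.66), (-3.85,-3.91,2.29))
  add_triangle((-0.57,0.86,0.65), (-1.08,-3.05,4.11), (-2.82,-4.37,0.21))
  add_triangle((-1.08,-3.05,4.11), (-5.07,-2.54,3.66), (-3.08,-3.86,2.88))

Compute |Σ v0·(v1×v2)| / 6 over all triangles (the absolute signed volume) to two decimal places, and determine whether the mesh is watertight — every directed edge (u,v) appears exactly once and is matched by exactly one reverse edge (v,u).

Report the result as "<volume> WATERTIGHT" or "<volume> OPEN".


Per-triangle v0·(v1×v2)/6:
  t1: +0.0348
  t2: -1.5005
  t3: +13.3228
  t4: +2.9409
  t5: +1.7020
  t6: +17.0423
  t7: -2.5155
  t8: +1.8338
  t9: +15.9222
  t10: +3.1048
  t11: +1.2040
  t12: +2.0571
  t13: -3.6947
  t14: +5.1283
Σ = +56.5824 → |volume| = 56.58

Directed edges: 42 total, each appears once with its reverse present → watertight.

56.58 WATERTIGHT


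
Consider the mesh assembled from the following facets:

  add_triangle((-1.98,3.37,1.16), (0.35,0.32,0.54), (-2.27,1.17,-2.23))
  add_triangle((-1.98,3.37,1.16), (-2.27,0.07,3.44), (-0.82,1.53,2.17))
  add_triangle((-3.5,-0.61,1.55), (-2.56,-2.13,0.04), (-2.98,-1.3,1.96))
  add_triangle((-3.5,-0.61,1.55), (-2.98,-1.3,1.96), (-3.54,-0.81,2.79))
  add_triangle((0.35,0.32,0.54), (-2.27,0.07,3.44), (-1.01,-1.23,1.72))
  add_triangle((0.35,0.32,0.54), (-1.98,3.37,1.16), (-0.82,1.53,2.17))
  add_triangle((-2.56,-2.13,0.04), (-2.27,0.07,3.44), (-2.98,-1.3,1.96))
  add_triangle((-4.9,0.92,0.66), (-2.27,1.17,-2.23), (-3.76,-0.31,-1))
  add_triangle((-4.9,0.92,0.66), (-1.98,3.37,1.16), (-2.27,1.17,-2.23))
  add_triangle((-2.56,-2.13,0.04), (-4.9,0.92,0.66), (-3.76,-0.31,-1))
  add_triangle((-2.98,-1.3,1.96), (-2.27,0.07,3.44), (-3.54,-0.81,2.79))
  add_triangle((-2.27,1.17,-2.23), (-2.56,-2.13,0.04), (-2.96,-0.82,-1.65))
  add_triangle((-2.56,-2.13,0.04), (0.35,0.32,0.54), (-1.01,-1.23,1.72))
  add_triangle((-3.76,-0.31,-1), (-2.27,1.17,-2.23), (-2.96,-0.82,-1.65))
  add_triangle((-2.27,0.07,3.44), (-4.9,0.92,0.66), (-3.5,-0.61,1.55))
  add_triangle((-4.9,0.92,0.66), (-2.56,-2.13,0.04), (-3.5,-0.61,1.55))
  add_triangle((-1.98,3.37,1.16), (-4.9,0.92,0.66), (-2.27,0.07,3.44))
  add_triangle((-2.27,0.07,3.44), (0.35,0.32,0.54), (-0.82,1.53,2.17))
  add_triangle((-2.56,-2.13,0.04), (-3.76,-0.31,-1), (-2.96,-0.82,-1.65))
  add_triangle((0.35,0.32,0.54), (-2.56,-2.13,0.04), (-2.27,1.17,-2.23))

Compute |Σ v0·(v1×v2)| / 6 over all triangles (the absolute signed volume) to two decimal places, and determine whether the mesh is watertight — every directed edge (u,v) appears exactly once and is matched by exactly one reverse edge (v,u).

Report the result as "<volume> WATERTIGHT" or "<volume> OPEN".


33.67 OPEN

Per-triangle v0·(v1×v2)/6:
  t1: +0.4135
  t2: +2.2087
  t3: +1.1270
  t4: +0.4845
  t5: +0.5344
  t6: +0.4775
  t7: +0.1142
  t8: +3.0190
  t9: +6.7516
  t10: +2.9589
  t11: +0.4669
  t12: -0.6257
  t13: -0.1116
  t14: +1.3207
  t15: +2.9297
  t16: +2.6150
  t17: +7.9343
  t18: +0.4933
  t19: +1.2977
  t20: -0.7397
Σ = +33.6698 → |volume| = 33.67

Directed edges: 60 total; 6 unmatched, e.g. (-3.54,-0.81,2.79)→(-3.5,-0.61,1.55) → open.
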